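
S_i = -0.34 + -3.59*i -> [-0.34, -3.93, -7.52, -11.11, -14.7]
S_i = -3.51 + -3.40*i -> [-3.51, -6.91, -10.31, -13.71, -17.11]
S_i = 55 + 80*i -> [55, 135, 215, 295, 375]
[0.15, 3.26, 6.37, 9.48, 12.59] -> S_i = 0.15 + 3.11*i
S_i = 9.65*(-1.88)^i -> [9.65, -18.14, 34.11, -64.12, 120.55]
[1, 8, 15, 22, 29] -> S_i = 1 + 7*i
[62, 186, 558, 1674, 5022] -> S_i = 62*3^i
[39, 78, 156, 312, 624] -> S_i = 39*2^i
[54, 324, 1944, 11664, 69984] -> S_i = 54*6^i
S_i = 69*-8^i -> [69, -552, 4416, -35328, 282624]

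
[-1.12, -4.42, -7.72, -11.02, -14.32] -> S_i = -1.12 + -3.30*i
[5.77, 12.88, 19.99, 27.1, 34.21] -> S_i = 5.77 + 7.11*i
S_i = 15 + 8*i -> [15, 23, 31, 39, 47]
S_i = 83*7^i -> [83, 581, 4067, 28469, 199283]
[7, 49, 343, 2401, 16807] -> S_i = 7*7^i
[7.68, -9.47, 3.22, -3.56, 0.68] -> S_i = Random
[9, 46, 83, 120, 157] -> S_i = 9 + 37*i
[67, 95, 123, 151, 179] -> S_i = 67 + 28*i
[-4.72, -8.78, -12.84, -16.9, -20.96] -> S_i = -4.72 + -4.06*i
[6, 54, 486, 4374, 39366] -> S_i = 6*9^i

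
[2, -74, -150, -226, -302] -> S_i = 2 + -76*i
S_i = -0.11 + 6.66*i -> [-0.11, 6.55, 13.21, 19.87, 26.53]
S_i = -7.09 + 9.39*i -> [-7.09, 2.3, 11.69, 21.08, 30.47]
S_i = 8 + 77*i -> [8, 85, 162, 239, 316]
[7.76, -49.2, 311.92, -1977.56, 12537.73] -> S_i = 7.76*(-6.34)^i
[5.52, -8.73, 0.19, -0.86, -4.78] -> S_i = Random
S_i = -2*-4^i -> [-2, 8, -32, 128, -512]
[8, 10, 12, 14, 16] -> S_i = 8 + 2*i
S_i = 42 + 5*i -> [42, 47, 52, 57, 62]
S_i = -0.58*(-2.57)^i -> [-0.58, 1.49, -3.83, 9.85, -25.3]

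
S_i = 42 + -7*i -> [42, 35, 28, 21, 14]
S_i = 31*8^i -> [31, 248, 1984, 15872, 126976]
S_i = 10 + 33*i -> [10, 43, 76, 109, 142]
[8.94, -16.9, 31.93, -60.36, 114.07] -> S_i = 8.94*(-1.89)^i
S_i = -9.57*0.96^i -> [-9.57, -9.19, -8.82, -8.47, -8.13]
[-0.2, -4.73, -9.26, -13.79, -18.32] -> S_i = -0.20 + -4.53*i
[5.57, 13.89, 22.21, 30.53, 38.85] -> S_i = 5.57 + 8.32*i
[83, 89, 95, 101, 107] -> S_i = 83 + 6*i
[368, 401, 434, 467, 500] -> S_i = 368 + 33*i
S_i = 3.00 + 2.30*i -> [3.0, 5.3, 7.6, 9.9, 12.2]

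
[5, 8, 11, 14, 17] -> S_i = 5 + 3*i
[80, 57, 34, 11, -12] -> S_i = 80 + -23*i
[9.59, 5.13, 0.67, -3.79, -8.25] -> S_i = 9.59 + -4.46*i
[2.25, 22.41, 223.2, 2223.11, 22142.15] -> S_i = 2.25*9.96^i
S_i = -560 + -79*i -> [-560, -639, -718, -797, -876]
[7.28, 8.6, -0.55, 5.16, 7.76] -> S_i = Random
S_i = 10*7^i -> [10, 70, 490, 3430, 24010]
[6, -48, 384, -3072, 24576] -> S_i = 6*-8^i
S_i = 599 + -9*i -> [599, 590, 581, 572, 563]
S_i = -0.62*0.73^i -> [-0.62, -0.45, -0.33, -0.24, -0.18]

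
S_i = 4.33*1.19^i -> [4.33, 5.15, 6.13, 7.3, 8.68]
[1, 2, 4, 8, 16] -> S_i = 1*2^i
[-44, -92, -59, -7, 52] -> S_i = Random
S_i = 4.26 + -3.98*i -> [4.26, 0.28, -3.7, -7.68, -11.66]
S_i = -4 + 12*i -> [-4, 8, 20, 32, 44]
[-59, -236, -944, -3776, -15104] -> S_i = -59*4^i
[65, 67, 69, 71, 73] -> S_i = 65 + 2*i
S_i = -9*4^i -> [-9, -36, -144, -576, -2304]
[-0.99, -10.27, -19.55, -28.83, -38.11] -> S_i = -0.99 + -9.28*i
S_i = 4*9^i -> [4, 36, 324, 2916, 26244]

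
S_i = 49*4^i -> [49, 196, 784, 3136, 12544]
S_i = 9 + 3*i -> [9, 12, 15, 18, 21]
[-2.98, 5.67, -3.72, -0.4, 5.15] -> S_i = Random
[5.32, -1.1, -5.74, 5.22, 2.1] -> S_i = Random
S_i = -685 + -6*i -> [-685, -691, -697, -703, -709]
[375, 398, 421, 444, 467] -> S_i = 375 + 23*i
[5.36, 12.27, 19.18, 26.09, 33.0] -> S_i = 5.36 + 6.91*i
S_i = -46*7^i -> [-46, -322, -2254, -15778, -110446]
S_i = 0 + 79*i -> [0, 79, 158, 237, 316]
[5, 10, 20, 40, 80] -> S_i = 5*2^i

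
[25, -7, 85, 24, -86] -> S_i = Random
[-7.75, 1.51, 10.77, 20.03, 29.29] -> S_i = -7.75 + 9.26*i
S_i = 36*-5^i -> [36, -180, 900, -4500, 22500]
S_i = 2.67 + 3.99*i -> [2.67, 6.66, 10.65, 14.64, 18.63]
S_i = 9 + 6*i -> [9, 15, 21, 27, 33]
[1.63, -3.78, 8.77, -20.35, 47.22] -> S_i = 1.63*(-2.32)^i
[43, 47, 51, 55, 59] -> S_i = 43 + 4*i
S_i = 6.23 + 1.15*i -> [6.23, 7.38, 8.53, 9.68, 10.83]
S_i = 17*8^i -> [17, 136, 1088, 8704, 69632]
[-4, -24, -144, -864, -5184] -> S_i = -4*6^i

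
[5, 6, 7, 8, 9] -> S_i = 5 + 1*i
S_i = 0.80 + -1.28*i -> [0.8, -0.48, -1.76, -3.04, -4.32]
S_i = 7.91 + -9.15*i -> [7.91, -1.24, -10.39, -19.54, -28.69]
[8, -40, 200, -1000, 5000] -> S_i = 8*-5^i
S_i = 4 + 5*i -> [4, 9, 14, 19, 24]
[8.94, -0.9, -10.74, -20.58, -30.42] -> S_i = 8.94 + -9.84*i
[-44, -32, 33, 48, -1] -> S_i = Random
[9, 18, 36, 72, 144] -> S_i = 9*2^i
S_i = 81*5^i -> [81, 405, 2025, 10125, 50625]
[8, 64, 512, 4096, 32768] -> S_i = 8*8^i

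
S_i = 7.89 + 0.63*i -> [7.89, 8.52, 9.15, 9.78, 10.41]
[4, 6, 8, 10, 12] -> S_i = 4 + 2*i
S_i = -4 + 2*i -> [-4, -2, 0, 2, 4]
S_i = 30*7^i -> [30, 210, 1470, 10290, 72030]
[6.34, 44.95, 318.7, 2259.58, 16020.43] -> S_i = 6.34*7.09^i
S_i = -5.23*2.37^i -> [-5.23, -12.4, -29.38, -69.62, -165.0]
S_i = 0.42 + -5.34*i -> [0.42, -4.92, -10.26, -15.6, -20.94]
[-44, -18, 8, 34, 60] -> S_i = -44 + 26*i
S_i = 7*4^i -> [7, 28, 112, 448, 1792]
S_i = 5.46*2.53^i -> [5.46, 13.81, 34.95, 88.42, 223.7]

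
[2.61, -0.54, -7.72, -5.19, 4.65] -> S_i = Random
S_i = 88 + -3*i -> [88, 85, 82, 79, 76]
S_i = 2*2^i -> [2, 4, 8, 16, 32]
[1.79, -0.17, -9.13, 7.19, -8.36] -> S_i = Random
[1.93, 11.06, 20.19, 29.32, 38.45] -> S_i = 1.93 + 9.13*i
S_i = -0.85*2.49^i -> [-0.85, -2.12, -5.27, -13.12, -32.68]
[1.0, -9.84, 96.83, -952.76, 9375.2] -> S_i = 1.00*(-9.84)^i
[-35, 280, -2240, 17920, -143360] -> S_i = -35*-8^i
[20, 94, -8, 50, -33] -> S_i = Random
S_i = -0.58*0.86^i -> [-0.58, -0.5, -0.43, -0.37, -0.32]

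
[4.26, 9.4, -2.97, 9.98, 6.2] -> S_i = Random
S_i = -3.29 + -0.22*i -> [-3.29, -3.51, -3.73, -3.95, -4.17]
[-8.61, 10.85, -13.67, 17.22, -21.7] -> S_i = -8.61*(-1.26)^i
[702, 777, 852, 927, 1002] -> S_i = 702 + 75*i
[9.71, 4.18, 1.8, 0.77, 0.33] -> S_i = 9.71*0.43^i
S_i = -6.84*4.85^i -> [-6.84, -33.17, -160.89, -780.34, -3784.63]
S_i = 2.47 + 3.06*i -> [2.47, 5.53, 8.59, 11.65, 14.71]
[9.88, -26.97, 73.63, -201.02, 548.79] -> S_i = 9.88*(-2.73)^i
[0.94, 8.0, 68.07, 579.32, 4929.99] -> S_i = 0.94*8.51^i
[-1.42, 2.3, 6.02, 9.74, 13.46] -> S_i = -1.42 + 3.72*i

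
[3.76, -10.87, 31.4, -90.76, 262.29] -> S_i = 3.76*(-2.89)^i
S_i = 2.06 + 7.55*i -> [2.06, 9.61, 17.16, 24.71, 32.26]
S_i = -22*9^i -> [-22, -198, -1782, -16038, -144342]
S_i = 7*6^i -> [7, 42, 252, 1512, 9072]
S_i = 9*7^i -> [9, 63, 441, 3087, 21609]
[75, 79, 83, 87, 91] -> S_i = 75 + 4*i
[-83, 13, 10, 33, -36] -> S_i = Random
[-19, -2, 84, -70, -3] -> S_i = Random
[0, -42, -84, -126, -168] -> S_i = 0 + -42*i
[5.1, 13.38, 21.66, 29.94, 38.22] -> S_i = 5.10 + 8.28*i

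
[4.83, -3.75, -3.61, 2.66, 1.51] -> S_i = Random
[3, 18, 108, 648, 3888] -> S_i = 3*6^i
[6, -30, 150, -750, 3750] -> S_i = 6*-5^i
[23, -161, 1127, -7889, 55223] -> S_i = 23*-7^i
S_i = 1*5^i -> [1, 5, 25, 125, 625]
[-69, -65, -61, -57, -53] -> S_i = -69 + 4*i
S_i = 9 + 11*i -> [9, 20, 31, 42, 53]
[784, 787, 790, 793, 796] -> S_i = 784 + 3*i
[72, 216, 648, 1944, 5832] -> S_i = 72*3^i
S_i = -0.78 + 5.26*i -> [-0.78, 4.48, 9.74, 15.0, 20.26]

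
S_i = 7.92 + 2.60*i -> [7.92, 10.52, 13.12, 15.72, 18.32]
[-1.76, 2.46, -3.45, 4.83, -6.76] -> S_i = -1.76*(-1.40)^i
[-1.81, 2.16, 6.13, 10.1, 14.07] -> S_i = -1.81 + 3.97*i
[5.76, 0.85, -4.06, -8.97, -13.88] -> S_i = 5.76 + -4.91*i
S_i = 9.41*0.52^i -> [9.41, 4.89, 2.54, 1.32, 0.69]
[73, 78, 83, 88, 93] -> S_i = 73 + 5*i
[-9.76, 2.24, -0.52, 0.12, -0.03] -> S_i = -9.76*(-0.23)^i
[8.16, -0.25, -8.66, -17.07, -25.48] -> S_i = 8.16 + -8.41*i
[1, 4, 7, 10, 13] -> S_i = 1 + 3*i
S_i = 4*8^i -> [4, 32, 256, 2048, 16384]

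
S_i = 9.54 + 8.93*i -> [9.54, 18.47, 27.4, 36.33, 45.26]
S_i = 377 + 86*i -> [377, 463, 549, 635, 721]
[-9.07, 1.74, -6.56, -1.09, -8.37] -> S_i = Random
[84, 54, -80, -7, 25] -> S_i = Random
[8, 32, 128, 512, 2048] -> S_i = 8*4^i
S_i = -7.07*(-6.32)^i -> [-7.07, 44.68, -282.39, 1784.72, -11279.44]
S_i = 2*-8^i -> [2, -16, 128, -1024, 8192]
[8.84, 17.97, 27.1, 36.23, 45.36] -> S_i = 8.84 + 9.13*i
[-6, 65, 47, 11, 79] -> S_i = Random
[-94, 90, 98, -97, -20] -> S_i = Random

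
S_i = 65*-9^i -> [65, -585, 5265, -47385, 426465]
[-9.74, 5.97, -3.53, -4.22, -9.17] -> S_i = Random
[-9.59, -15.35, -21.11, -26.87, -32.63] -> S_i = -9.59 + -5.76*i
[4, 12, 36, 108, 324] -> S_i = 4*3^i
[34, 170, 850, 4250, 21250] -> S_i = 34*5^i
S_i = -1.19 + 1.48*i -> [-1.19, 0.29, 1.77, 3.25, 4.73]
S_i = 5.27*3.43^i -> [5.27, 18.08, 62.0, 212.66, 729.44]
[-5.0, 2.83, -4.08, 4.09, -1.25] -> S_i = Random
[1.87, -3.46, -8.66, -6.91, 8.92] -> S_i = Random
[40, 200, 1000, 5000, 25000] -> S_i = 40*5^i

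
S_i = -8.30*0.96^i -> [-8.3, -7.97, -7.65, -7.34, -7.05]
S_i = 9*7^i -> [9, 63, 441, 3087, 21609]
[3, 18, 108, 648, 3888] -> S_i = 3*6^i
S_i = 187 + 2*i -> [187, 189, 191, 193, 195]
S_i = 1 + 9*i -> [1, 10, 19, 28, 37]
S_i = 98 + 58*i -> [98, 156, 214, 272, 330]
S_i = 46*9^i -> [46, 414, 3726, 33534, 301806]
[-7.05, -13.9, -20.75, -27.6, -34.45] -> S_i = -7.05 + -6.85*i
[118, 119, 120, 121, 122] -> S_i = 118 + 1*i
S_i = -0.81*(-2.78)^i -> [-0.81, 2.25, -6.26, 17.4, -48.38]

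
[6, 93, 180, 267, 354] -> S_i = 6 + 87*i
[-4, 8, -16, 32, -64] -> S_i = -4*-2^i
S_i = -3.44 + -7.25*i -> [-3.44, -10.69, -17.94, -25.19, -32.44]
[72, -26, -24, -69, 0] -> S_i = Random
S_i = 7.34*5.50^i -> [7.34, 40.37, 222.04, 1221.19, 6716.56]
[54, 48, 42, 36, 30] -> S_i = 54 + -6*i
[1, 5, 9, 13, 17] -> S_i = 1 + 4*i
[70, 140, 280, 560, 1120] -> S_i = 70*2^i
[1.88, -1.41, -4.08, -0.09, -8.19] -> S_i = Random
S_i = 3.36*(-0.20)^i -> [3.36, -0.67, 0.13, -0.03, 0.01]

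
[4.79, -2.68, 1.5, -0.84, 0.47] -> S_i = 4.79*(-0.56)^i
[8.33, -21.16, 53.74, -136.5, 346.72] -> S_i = 8.33*(-2.54)^i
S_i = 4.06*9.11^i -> [4.06, 36.99, 336.95, 3069.6, 27964.02]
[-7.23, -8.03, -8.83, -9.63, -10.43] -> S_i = -7.23 + -0.80*i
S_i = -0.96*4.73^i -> [-0.96, -4.54, -21.48, -101.59, -480.52]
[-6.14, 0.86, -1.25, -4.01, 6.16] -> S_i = Random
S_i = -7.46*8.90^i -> [-7.46, -66.39, -590.91, -5259.07, -46805.71]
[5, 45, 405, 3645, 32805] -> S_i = 5*9^i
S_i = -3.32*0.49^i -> [-3.32, -1.63, -0.8, -0.39, -0.19]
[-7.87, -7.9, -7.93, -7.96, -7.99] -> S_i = -7.87 + -0.03*i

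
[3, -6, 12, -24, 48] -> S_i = 3*-2^i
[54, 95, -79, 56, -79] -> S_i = Random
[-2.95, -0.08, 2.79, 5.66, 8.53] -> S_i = -2.95 + 2.87*i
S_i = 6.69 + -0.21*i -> [6.69, 6.48, 6.27, 6.06, 5.85]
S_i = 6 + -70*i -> [6, -64, -134, -204, -274]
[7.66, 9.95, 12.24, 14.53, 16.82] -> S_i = 7.66 + 2.29*i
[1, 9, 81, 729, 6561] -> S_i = 1*9^i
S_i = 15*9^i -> [15, 135, 1215, 10935, 98415]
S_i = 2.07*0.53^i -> [2.07, 1.1, 0.58, 0.31, 0.16]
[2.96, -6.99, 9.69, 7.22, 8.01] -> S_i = Random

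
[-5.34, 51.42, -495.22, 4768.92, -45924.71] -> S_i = -5.34*(-9.63)^i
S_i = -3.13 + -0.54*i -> [-3.13, -3.67, -4.21, -4.75, -5.29]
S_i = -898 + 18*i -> [-898, -880, -862, -844, -826]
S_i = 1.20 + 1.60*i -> [1.2, 2.8, 4.4, 6.0, 7.6]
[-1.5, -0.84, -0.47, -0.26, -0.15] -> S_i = -1.50*0.56^i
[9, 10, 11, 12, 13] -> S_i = 9 + 1*i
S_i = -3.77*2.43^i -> [-3.77, -9.16, -22.26, -54.1, -131.45]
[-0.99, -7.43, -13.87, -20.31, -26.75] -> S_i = -0.99 + -6.44*i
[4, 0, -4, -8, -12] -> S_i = 4 + -4*i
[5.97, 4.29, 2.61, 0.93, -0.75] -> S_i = 5.97 + -1.68*i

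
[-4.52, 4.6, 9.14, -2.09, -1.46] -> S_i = Random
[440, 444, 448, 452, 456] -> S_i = 440 + 4*i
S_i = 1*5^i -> [1, 5, 25, 125, 625]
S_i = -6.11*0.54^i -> [-6.11, -3.3, -1.78, -0.96, -0.52]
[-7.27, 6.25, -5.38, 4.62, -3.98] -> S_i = -7.27*(-0.86)^i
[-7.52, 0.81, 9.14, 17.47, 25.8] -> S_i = -7.52 + 8.33*i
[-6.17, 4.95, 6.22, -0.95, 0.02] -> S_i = Random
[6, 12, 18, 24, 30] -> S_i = 6 + 6*i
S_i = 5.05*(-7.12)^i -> [5.05, -35.96, 256.01, -1822.77, 12978.11]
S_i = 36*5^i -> [36, 180, 900, 4500, 22500]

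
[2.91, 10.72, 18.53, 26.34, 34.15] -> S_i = 2.91 + 7.81*i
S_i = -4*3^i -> [-4, -12, -36, -108, -324]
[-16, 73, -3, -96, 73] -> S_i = Random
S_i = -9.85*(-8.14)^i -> [-9.85, 80.18, -652.66, 5312.63, -43244.8]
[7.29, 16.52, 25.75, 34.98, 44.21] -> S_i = 7.29 + 9.23*i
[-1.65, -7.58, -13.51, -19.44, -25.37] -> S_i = -1.65 + -5.93*i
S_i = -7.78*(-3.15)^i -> [-7.78, 24.51, -77.2, 243.17, -765.99]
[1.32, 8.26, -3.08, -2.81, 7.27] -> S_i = Random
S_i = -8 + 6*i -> [-8, -2, 4, 10, 16]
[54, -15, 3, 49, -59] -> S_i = Random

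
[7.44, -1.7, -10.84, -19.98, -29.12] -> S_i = 7.44 + -9.14*i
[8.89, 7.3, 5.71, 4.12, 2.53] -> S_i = 8.89 + -1.59*i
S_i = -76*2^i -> [-76, -152, -304, -608, -1216]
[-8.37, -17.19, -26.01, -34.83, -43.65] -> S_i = -8.37 + -8.82*i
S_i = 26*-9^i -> [26, -234, 2106, -18954, 170586]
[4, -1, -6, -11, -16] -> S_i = 4 + -5*i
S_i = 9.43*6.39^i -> [9.43, 60.26, 385.05, 2460.45, 15722.27]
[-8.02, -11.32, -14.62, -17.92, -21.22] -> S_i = -8.02 + -3.30*i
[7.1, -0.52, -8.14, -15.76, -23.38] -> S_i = 7.10 + -7.62*i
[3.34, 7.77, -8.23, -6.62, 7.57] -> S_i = Random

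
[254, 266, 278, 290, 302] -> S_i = 254 + 12*i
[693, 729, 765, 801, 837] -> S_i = 693 + 36*i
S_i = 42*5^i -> [42, 210, 1050, 5250, 26250]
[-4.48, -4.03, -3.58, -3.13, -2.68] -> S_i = -4.48 + 0.45*i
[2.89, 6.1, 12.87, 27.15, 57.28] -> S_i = 2.89*2.11^i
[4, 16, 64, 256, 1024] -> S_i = 4*4^i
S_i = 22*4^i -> [22, 88, 352, 1408, 5632]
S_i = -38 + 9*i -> [-38, -29, -20, -11, -2]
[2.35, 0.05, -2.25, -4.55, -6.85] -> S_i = 2.35 + -2.30*i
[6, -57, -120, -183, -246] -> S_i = 6 + -63*i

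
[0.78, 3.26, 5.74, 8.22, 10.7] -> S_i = 0.78 + 2.48*i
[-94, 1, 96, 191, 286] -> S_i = -94 + 95*i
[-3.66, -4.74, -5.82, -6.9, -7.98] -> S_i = -3.66 + -1.08*i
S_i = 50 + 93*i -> [50, 143, 236, 329, 422]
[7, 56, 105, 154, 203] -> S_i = 7 + 49*i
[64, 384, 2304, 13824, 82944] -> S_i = 64*6^i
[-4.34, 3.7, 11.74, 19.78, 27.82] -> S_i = -4.34 + 8.04*i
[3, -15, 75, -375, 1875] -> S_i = 3*-5^i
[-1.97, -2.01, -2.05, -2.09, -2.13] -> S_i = -1.97*1.02^i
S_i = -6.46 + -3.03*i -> [-6.46, -9.49, -12.52, -15.55, -18.58]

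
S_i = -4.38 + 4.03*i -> [-4.38, -0.35, 3.68, 7.71, 11.74]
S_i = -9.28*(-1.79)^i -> [-9.28, 16.61, -29.73, 53.22, -95.27]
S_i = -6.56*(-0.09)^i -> [-6.56, 0.59, -0.05, 0.0, -0.0]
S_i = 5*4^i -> [5, 20, 80, 320, 1280]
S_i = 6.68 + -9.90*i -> [6.68, -3.22, -13.12, -23.02, -32.92]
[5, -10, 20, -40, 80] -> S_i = 5*-2^i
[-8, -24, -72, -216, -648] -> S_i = -8*3^i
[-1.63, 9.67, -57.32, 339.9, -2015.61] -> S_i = -1.63*(-5.93)^i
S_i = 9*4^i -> [9, 36, 144, 576, 2304]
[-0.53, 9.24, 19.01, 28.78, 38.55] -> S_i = -0.53 + 9.77*i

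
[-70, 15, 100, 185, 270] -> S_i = -70 + 85*i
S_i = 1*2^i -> [1, 2, 4, 8, 16]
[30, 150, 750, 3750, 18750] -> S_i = 30*5^i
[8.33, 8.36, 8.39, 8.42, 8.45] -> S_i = 8.33 + 0.03*i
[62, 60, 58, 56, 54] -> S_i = 62 + -2*i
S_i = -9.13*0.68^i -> [-9.13, -6.21, -4.22, -2.87, -1.95]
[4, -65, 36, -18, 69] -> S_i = Random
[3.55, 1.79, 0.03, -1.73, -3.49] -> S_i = 3.55 + -1.76*i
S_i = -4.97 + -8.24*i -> [-4.97, -13.21, -21.45, -29.69, -37.93]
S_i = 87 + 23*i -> [87, 110, 133, 156, 179]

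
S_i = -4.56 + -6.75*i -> [-4.56, -11.31, -18.06, -24.81, -31.56]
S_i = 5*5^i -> [5, 25, 125, 625, 3125]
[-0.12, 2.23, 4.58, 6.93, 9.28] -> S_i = -0.12 + 2.35*i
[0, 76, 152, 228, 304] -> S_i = 0 + 76*i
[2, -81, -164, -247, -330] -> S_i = 2 + -83*i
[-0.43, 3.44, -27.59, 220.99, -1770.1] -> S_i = -0.43*(-8.01)^i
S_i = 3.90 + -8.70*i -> [3.9, -4.8, -13.5, -22.2, -30.9]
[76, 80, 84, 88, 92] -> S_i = 76 + 4*i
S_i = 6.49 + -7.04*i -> [6.49, -0.55, -7.59, -14.63, -21.67]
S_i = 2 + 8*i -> [2, 10, 18, 26, 34]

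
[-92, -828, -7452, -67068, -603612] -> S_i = -92*9^i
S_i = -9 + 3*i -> [-9, -6, -3, 0, 3]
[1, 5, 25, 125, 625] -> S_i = 1*5^i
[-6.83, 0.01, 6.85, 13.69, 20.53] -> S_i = -6.83 + 6.84*i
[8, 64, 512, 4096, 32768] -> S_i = 8*8^i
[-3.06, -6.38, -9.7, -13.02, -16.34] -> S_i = -3.06 + -3.32*i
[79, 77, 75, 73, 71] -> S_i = 79 + -2*i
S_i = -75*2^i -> [-75, -150, -300, -600, -1200]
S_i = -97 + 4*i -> [-97, -93, -89, -85, -81]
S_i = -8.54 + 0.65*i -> [-8.54, -7.89, -7.24, -6.59, -5.94]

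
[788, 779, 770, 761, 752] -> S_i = 788 + -9*i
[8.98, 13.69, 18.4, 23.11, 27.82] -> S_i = 8.98 + 4.71*i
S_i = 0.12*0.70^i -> [0.12, 0.08, 0.06, 0.04, 0.03]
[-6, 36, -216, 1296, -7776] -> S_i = -6*-6^i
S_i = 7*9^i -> [7, 63, 567, 5103, 45927]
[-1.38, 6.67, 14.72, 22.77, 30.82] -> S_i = -1.38 + 8.05*i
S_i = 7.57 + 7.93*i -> [7.57, 15.5, 23.43, 31.36, 39.29]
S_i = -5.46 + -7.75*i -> [-5.46, -13.21, -20.96, -28.71, -36.46]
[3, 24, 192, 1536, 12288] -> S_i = 3*8^i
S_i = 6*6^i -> [6, 36, 216, 1296, 7776]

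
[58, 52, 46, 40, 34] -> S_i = 58 + -6*i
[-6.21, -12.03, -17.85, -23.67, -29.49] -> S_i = -6.21 + -5.82*i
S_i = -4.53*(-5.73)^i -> [-4.53, 25.96, -148.73, 852.24, -4883.34]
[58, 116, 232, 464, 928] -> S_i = 58*2^i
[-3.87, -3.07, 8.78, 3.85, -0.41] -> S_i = Random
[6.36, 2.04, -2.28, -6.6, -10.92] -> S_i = 6.36 + -4.32*i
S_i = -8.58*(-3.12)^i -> [-8.58, 26.77, -83.52, 260.59, -813.03]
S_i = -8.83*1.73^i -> [-8.83, -15.28, -26.43, -45.72, -79.09]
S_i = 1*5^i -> [1, 5, 25, 125, 625]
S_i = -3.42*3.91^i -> [-3.42, -13.37, -52.29, -204.44, -799.34]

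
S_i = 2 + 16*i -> [2, 18, 34, 50, 66]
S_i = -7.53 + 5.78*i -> [-7.53, -1.75, 4.03, 9.81, 15.59]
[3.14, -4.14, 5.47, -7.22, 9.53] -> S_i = 3.14*(-1.32)^i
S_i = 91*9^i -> [91, 819, 7371, 66339, 597051]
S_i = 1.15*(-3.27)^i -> [1.15, -3.76, 12.3, -40.21, 131.49]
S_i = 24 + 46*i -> [24, 70, 116, 162, 208]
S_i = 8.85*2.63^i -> [8.85, 23.28, 61.21, 160.99, 423.42]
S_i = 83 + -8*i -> [83, 75, 67, 59, 51]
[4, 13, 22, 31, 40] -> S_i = 4 + 9*i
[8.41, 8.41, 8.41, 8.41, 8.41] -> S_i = 8.41 + 0.00*i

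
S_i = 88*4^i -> [88, 352, 1408, 5632, 22528]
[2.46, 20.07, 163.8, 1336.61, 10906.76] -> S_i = 2.46*8.16^i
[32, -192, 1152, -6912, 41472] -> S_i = 32*-6^i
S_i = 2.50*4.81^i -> [2.5, 12.02, 57.84, 278.21, 1338.2]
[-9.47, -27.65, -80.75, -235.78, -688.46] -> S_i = -9.47*2.92^i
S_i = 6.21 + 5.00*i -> [6.21, 11.21, 16.21, 21.21, 26.21]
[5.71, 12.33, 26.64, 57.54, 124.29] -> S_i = 5.71*2.16^i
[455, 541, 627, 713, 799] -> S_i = 455 + 86*i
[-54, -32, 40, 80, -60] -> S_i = Random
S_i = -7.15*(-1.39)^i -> [-7.15, 9.94, -13.81, 19.2, -26.69]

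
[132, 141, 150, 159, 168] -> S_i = 132 + 9*i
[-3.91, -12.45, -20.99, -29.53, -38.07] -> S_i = -3.91 + -8.54*i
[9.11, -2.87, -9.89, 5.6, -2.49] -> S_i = Random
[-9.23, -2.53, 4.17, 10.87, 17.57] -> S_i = -9.23 + 6.70*i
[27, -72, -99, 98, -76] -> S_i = Random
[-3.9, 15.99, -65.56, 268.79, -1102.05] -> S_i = -3.90*(-4.10)^i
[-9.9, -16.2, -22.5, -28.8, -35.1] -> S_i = -9.90 + -6.30*i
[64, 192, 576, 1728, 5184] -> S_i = 64*3^i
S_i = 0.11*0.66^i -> [0.11, 0.07, 0.05, 0.03, 0.02]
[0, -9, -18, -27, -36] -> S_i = 0 + -9*i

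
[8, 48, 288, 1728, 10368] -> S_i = 8*6^i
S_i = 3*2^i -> [3, 6, 12, 24, 48]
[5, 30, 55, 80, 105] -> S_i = 5 + 25*i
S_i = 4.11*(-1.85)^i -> [4.11, -7.6, 14.07, -26.02, 48.14]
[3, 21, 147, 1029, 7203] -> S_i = 3*7^i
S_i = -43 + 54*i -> [-43, 11, 65, 119, 173]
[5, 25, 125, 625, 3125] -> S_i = 5*5^i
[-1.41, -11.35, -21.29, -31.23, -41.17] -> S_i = -1.41 + -9.94*i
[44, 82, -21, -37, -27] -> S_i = Random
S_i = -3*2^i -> [-3, -6, -12, -24, -48]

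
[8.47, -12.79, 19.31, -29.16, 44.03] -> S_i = 8.47*(-1.51)^i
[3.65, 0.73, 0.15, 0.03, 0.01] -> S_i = 3.65*0.20^i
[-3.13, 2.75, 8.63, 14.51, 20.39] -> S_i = -3.13 + 5.88*i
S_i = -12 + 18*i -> [-12, 6, 24, 42, 60]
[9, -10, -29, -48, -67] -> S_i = 9 + -19*i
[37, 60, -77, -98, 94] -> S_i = Random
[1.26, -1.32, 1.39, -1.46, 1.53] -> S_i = 1.26*(-1.05)^i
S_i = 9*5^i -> [9, 45, 225, 1125, 5625]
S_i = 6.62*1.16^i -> [6.62, 7.68, 8.91, 10.33, 11.99]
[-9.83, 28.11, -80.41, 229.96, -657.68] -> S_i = -9.83*(-2.86)^i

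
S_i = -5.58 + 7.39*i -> [-5.58, 1.81, 9.2, 16.59, 23.98]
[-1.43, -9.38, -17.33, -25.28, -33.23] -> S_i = -1.43 + -7.95*i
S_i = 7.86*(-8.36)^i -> [7.86, -65.71, 549.33, -4592.42, 38392.61]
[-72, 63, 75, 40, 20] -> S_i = Random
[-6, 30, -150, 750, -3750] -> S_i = -6*-5^i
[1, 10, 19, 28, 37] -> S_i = 1 + 9*i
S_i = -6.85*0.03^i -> [-6.85, -0.21, -0.01, -0.0, -0.0]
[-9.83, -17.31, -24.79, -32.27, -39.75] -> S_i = -9.83 + -7.48*i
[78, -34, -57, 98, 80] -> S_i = Random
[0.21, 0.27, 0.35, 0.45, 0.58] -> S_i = 0.21*1.29^i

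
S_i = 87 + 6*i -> [87, 93, 99, 105, 111]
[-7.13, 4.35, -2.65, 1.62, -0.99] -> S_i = -7.13*(-0.61)^i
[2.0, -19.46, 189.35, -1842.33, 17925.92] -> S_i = 2.00*(-9.73)^i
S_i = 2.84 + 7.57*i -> [2.84, 10.41, 17.98, 25.55, 33.12]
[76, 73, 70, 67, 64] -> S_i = 76 + -3*i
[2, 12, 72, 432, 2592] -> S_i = 2*6^i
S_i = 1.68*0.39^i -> [1.68, 0.66, 0.26, 0.1, 0.04]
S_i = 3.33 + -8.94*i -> [3.33, -5.61, -14.55, -23.49, -32.43]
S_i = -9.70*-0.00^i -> [-9.7, 0.0, -0.0, 0.0, -0.0]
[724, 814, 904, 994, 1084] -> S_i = 724 + 90*i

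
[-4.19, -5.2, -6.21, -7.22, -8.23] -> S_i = -4.19 + -1.01*i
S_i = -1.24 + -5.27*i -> [-1.24, -6.51, -11.78, -17.05, -22.32]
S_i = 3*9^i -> [3, 27, 243, 2187, 19683]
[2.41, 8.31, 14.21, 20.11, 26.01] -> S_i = 2.41 + 5.90*i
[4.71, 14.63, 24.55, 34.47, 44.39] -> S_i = 4.71 + 9.92*i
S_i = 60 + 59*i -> [60, 119, 178, 237, 296]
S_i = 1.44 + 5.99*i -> [1.44, 7.43, 13.42, 19.41, 25.4]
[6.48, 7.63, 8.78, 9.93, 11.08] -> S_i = 6.48 + 1.15*i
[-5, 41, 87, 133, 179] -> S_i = -5 + 46*i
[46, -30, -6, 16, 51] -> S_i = Random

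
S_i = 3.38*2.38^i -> [3.38, 8.04, 19.15, 45.57, 108.45]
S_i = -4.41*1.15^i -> [-4.41, -5.07, -5.83, -6.71, -7.71]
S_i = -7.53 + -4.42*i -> [-7.53, -11.95, -16.37, -20.79, -25.21]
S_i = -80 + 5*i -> [-80, -75, -70, -65, -60]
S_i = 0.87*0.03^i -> [0.87, 0.03, 0.0, 0.0, 0.0]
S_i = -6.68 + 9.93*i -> [-6.68, 3.25, 13.18, 23.11, 33.04]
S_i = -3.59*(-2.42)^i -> [-3.59, 8.69, -21.02, 50.88, -123.13]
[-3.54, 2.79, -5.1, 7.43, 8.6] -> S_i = Random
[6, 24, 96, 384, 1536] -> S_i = 6*4^i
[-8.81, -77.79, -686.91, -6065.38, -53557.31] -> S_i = -8.81*8.83^i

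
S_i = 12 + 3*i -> [12, 15, 18, 21, 24]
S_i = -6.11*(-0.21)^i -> [-6.11, 1.28, -0.27, 0.06, -0.01]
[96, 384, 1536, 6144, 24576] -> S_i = 96*4^i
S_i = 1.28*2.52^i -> [1.28, 3.23, 8.13, 20.48, 51.62]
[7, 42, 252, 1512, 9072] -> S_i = 7*6^i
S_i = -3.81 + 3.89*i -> [-3.81, 0.08, 3.97, 7.86, 11.75]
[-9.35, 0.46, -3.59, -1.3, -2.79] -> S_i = Random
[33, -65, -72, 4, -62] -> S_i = Random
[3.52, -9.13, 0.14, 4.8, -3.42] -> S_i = Random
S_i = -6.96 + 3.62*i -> [-6.96, -3.34, 0.28, 3.9, 7.52]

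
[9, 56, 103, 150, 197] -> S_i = 9 + 47*i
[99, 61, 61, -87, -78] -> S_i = Random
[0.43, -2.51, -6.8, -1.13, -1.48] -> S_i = Random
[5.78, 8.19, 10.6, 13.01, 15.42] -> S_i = 5.78 + 2.41*i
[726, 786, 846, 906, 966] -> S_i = 726 + 60*i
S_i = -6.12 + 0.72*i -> [-6.12, -5.4, -4.68, -3.96, -3.24]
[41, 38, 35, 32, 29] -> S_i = 41 + -3*i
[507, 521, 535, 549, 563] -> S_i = 507 + 14*i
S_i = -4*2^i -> [-4, -8, -16, -32, -64]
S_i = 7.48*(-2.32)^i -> [7.48, -17.35, 40.26, -93.4, 216.7]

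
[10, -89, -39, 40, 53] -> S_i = Random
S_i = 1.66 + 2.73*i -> [1.66, 4.39, 7.12, 9.85, 12.58]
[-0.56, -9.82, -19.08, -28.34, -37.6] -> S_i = -0.56 + -9.26*i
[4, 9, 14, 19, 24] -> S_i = 4 + 5*i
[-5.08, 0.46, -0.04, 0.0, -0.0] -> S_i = -5.08*(-0.09)^i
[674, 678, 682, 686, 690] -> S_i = 674 + 4*i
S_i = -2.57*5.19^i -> [-2.57, -13.34, -69.23, -359.28, -1864.67]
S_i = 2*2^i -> [2, 4, 8, 16, 32]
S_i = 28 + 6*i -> [28, 34, 40, 46, 52]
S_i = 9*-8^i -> [9, -72, 576, -4608, 36864]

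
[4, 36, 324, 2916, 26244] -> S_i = 4*9^i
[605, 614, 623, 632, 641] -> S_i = 605 + 9*i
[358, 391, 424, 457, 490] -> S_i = 358 + 33*i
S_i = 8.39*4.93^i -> [8.39, 41.36, 203.92, 1005.32, 4956.21]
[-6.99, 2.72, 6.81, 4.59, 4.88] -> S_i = Random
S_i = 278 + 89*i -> [278, 367, 456, 545, 634]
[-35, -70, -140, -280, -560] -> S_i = -35*2^i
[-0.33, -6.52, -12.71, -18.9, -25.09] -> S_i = -0.33 + -6.19*i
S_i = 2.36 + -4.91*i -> [2.36, -2.55, -7.46, -12.37, -17.28]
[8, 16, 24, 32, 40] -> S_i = 8 + 8*i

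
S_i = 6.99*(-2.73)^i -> [6.99, -19.08, 52.1, -142.22, 388.26]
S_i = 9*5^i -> [9, 45, 225, 1125, 5625]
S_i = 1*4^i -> [1, 4, 16, 64, 256]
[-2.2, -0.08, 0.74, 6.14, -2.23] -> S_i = Random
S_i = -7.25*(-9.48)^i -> [-7.25, 68.73, -651.56, 6176.79, -58555.99]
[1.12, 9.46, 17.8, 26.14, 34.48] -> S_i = 1.12 + 8.34*i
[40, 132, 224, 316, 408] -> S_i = 40 + 92*i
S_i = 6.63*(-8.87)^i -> [6.63, -58.81, 521.63, -4626.84, 41040.06]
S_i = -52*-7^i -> [-52, 364, -2548, 17836, -124852]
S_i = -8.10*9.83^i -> [-8.1, -79.62, -782.69, -7693.88, -75630.87]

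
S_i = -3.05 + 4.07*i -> [-3.05, 1.02, 5.09, 9.16, 13.23]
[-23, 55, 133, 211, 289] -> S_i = -23 + 78*i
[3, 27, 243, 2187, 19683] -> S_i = 3*9^i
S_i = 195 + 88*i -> [195, 283, 371, 459, 547]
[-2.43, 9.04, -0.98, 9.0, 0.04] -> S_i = Random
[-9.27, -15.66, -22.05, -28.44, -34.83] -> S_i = -9.27 + -6.39*i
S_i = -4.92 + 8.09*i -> [-4.92, 3.17, 11.26, 19.35, 27.44]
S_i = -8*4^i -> [-8, -32, -128, -512, -2048]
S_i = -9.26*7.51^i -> [-9.26, -69.54, -522.26, -3922.21, -29455.79]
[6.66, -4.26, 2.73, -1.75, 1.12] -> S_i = 6.66*(-0.64)^i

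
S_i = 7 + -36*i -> [7, -29, -65, -101, -137]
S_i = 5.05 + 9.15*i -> [5.05, 14.2, 23.35, 32.5, 41.65]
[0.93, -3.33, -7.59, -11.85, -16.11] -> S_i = 0.93 + -4.26*i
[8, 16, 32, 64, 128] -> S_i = 8*2^i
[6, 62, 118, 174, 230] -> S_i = 6 + 56*i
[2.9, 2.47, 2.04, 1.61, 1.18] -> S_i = 2.90 + -0.43*i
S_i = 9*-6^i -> [9, -54, 324, -1944, 11664]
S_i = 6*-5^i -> [6, -30, 150, -750, 3750]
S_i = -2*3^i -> [-2, -6, -18, -54, -162]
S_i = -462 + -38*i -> [-462, -500, -538, -576, -614]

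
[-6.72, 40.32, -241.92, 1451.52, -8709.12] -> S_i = -6.72*(-6.00)^i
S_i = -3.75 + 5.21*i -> [-3.75, 1.46, 6.67, 11.88, 17.09]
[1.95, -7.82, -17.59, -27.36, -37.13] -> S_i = 1.95 + -9.77*i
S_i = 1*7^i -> [1, 7, 49, 343, 2401]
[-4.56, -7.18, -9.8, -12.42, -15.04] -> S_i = -4.56 + -2.62*i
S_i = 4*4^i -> [4, 16, 64, 256, 1024]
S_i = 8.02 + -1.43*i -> [8.02, 6.59, 5.16, 3.73, 2.3]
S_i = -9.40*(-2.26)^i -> [-9.4, 21.24, -48.01, 108.51, -245.22]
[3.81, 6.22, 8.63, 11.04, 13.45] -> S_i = 3.81 + 2.41*i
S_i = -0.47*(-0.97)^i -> [-0.47, 0.46, -0.44, 0.43, -0.42]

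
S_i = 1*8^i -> [1, 8, 64, 512, 4096]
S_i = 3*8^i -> [3, 24, 192, 1536, 12288]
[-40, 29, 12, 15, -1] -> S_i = Random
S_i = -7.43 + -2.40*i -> [-7.43, -9.83, -12.23, -14.63, -17.03]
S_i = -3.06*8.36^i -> [-3.06, -25.58, -213.86, -1787.89, -14946.74]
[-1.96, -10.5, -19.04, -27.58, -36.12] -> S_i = -1.96 + -8.54*i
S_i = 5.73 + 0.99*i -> [5.73, 6.72, 7.71, 8.7, 9.69]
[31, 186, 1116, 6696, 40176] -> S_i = 31*6^i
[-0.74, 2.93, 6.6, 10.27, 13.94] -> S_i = -0.74 + 3.67*i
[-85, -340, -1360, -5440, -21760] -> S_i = -85*4^i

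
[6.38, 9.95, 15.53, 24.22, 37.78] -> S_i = 6.38*1.56^i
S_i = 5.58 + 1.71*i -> [5.58, 7.29, 9.0, 10.71, 12.42]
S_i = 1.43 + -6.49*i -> [1.43, -5.06, -11.55, -18.04, -24.53]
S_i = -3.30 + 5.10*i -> [-3.3, 1.8, 6.9, 12.0, 17.1]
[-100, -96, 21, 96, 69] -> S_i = Random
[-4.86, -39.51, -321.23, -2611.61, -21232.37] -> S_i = -4.86*8.13^i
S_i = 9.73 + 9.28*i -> [9.73, 19.01, 28.29, 37.57, 46.85]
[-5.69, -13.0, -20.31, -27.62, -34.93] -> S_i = -5.69 + -7.31*i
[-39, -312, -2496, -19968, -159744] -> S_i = -39*8^i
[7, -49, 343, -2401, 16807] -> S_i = 7*-7^i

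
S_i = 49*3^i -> [49, 147, 441, 1323, 3969]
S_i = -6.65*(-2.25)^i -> [-6.65, 14.96, -33.67, 75.75, -170.43]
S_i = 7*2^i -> [7, 14, 28, 56, 112]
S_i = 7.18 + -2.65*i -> [7.18, 4.53, 1.88, -0.77, -3.42]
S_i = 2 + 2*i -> [2, 4, 6, 8, 10]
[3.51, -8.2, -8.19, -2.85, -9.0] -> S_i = Random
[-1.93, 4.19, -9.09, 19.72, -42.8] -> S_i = -1.93*(-2.17)^i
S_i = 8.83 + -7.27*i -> [8.83, 1.56, -5.71, -12.98, -20.25]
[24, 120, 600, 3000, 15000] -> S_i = 24*5^i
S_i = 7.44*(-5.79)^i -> [7.44, -43.08, 249.42, -1444.14, 8361.56]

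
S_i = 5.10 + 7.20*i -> [5.1, 12.3, 19.5, 26.7, 33.9]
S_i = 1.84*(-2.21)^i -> [1.84, -4.07, 8.99, -19.86, 43.89]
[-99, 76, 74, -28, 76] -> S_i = Random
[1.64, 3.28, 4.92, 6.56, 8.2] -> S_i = 1.64 + 1.64*i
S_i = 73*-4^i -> [73, -292, 1168, -4672, 18688]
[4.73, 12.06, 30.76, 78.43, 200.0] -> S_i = 4.73*2.55^i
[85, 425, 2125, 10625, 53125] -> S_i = 85*5^i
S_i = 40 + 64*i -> [40, 104, 168, 232, 296]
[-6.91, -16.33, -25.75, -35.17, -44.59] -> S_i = -6.91 + -9.42*i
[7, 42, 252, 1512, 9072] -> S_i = 7*6^i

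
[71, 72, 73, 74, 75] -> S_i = 71 + 1*i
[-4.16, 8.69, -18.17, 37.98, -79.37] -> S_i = -4.16*(-2.09)^i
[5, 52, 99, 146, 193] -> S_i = 5 + 47*i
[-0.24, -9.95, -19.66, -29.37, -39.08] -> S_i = -0.24 + -9.71*i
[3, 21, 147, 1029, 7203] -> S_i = 3*7^i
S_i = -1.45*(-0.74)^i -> [-1.45, 1.07, -0.79, 0.59, -0.43]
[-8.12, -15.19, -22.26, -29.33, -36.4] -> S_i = -8.12 + -7.07*i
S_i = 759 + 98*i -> [759, 857, 955, 1053, 1151]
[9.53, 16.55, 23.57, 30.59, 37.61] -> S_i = 9.53 + 7.02*i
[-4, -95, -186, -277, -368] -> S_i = -4 + -91*i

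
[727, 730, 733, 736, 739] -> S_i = 727 + 3*i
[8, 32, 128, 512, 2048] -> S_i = 8*4^i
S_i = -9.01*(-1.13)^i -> [-9.01, 10.18, -11.5, 13.0, -14.69]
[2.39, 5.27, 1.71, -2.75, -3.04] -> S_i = Random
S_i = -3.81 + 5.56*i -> [-3.81, 1.75, 7.31, 12.87, 18.43]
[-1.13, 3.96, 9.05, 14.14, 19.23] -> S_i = -1.13 + 5.09*i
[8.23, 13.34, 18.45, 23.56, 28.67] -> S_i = 8.23 + 5.11*i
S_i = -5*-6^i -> [-5, 30, -180, 1080, -6480]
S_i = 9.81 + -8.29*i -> [9.81, 1.52, -6.77, -15.06, -23.35]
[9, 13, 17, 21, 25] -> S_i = 9 + 4*i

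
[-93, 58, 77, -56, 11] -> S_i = Random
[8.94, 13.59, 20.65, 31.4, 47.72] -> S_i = 8.94*1.52^i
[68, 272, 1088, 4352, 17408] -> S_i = 68*4^i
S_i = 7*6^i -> [7, 42, 252, 1512, 9072]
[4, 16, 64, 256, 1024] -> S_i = 4*4^i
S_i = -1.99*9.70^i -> [-1.99, -19.3, -187.24, -1816.22, -17617.33]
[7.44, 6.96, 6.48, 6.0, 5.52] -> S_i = 7.44 + -0.48*i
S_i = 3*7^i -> [3, 21, 147, 1029, 7203]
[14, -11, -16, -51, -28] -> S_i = Random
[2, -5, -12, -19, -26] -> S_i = 2 + -7*i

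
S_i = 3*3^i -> [3, 9, 27, 81, 243]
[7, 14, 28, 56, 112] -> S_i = 7*2^i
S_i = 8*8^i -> [8, 64, 512, 4096, 32768]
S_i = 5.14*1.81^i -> [5.14, 9.3, 16.84, 30.48, 55.17]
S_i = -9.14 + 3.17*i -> [-9.14, -5.97, -2.8, 0.37, 3.54]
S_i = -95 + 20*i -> [-95, -75, -55, -35, -15]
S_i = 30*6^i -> [30, 180, 1080, 6480, 38880]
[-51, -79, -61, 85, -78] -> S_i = Random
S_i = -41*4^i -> [-41, -164, -656, -2624, -10496]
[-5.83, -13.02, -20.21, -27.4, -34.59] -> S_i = -5.83 + -7.19*i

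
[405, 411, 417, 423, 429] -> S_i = 405 + 6*i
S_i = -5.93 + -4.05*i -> [-5.93, -9.98, -14.03, -18.08, -22.13]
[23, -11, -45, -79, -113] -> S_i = 23 + -34*i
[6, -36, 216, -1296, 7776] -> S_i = 6*-6^i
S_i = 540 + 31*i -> [540, 571, 602, 633, 664]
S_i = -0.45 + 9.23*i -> [-0.45, 8.78, 18.01, 27.24, 36.47]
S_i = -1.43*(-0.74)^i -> [-1.43, 1.06, -0.78, 0.58, -0.43]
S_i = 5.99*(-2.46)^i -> [5.99, -14.74, 36.25, -89.17, 219.36]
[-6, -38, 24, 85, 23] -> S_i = Random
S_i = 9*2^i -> [9, 18, 36, 72, 144]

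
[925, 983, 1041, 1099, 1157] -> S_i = 925 + 58*i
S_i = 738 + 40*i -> [738, 778, 818, 858, 898]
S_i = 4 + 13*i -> [4, 17, 30, 43, 56]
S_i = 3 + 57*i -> [3, 60, 117, 174, 231]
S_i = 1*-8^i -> [1, -8, 64, -512, 4096]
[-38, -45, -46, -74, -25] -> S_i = Random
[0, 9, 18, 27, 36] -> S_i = 0 + 9*i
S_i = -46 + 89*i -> [-46, 43, 132, 221, 310]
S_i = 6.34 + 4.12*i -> [6.34, 10.46, 14.58, 18.7, 22.82]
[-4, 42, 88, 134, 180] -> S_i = -4 + 46*i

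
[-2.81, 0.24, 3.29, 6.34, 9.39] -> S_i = -2.81 + 3.05*i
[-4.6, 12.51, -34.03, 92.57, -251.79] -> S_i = -4.60*(-2.72)^i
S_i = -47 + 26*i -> [-47, -21, 5, 31, 57]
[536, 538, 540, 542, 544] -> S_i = 536 + 2*i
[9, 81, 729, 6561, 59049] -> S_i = 9*9^i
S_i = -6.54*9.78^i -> [-6.54, -63.96, -625.54, -6117.79, -59831.95]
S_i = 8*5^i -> [8, 40, 200, 1000, 5000]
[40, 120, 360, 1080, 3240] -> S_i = 40*3^i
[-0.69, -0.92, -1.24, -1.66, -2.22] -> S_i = -0.69*1.34^i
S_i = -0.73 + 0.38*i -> [-0.73, -0.35, 0.03, 0.41, 0.79]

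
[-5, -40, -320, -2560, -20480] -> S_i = -5*8^i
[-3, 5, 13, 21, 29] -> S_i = -3 + 8*i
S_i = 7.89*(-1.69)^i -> [7.89, -13.33, 22.53, -38.08, 64.36]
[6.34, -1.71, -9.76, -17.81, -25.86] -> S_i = 6.34 + -8.05*i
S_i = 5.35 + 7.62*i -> [5.35, 12.97, 20.59, 28.21, 35.83]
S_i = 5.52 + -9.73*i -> [5.52, -4.21, -13.94, -23.67, -33.4]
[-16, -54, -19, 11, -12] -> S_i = Random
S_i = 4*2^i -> [4, 8, 16, 32, 64]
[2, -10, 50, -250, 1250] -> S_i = 2*-5^i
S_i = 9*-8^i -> [9, -72, 576, -4608, 36864]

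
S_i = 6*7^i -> [6, 42, 294, 2058, 14406]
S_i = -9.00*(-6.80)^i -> [-9.0, 61.2, -416.16, 2829.89, -19243.24]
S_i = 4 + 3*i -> [4, 7, 10, 13, 16]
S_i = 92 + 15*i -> [92, 107, 122, 137, 152]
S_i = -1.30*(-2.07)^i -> [-1.3, 2.69, -5.57, 11.53, -23.87]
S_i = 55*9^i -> [55, 495, 4455, 40095, 360855]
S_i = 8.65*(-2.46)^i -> [8.65, -21.28, 52.35, -128.77, 316.78]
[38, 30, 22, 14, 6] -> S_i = 38 + -8*i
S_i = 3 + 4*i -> [3, 7, 11, 15, 19]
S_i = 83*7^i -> [83, 581, 4067, 28469, 199283]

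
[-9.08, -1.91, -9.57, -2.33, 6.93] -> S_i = Random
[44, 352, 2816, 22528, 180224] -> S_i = 44*8^i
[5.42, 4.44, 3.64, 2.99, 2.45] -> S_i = 5.42*0.82^i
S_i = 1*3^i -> [1, 3, 9, 27, 81]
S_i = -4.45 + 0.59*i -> [-4.45, -3.86, -3.27, -2.68, -2.09]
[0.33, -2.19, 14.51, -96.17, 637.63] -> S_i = 0.33*(-6.63)^i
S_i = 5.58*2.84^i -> [5.58, 15.85, 45.01, 127.82, 363.0]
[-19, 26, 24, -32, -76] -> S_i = Random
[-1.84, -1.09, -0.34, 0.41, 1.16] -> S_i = -1.84 + 0.75*i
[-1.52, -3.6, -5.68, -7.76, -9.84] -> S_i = -1.52 + -2.08*i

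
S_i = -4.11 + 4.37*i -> [-4.11, 0.26, 4.63, 9.0, 13.37]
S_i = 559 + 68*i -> [559, 627, 695, 763, 831]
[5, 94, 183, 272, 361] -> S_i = 5 + 89*i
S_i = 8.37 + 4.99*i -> [8.37, 13.36, 18.35, 23.34, 28.33]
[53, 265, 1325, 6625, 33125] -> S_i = 53*5^i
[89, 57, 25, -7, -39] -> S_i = 89 + -32*i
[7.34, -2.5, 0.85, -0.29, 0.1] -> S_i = 7.34*(-0.34)^i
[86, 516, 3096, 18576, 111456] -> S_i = 86*6^i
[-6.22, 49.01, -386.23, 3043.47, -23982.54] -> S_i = -6.22*(-7.88)^i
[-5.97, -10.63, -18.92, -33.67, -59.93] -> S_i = -5.97*1.78^i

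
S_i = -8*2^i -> [-8, -16, -32, -64, -128]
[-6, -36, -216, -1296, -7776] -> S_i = -6*6^i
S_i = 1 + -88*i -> [1, -87, -175, -263, -351]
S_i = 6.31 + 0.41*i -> [6.31, 6.72, 7.13, 7.54, 7.95]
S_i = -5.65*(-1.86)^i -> [-5.65, 10.51, -19.55, 36.36, -67.62]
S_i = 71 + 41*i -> [71, 112, 153, 194, 235]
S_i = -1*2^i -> [-1, -2, -4, -8, -16]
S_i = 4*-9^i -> [4, -36, 324, -2916, 26244]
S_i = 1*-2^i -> [1, -2, 4, -8, 16]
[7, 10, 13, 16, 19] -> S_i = 7 + 3*i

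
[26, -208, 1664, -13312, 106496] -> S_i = 26*-8^i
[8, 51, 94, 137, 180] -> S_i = 8 + 43*i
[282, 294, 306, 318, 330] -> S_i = 282 + 12*i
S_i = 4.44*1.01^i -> [4.44, 4.48, 4.53, 4.57, 4.62]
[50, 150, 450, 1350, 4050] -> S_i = 50*3^i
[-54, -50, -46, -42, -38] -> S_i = -54 + 4*i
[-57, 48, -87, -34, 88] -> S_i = Random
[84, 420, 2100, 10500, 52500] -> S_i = 84*5^i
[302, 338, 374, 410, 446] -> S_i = 302 + 36*i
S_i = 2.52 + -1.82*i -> [2.52, 0.7, -1.12, -2.94, -4.76]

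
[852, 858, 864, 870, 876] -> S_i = 852 + 6*i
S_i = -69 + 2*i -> [-69, -67, -65, -63, -61]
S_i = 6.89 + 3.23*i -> [6.89, 10.12, 13.35, 16.58, 19.81]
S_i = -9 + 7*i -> [-9, -2, 5, 12, 19]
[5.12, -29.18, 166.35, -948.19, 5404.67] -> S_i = 5.12*(-5.70)^i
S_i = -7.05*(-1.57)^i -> [-7.05, 11.07, -17.38, 27.28, -42.83]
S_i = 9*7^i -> [9, 63, 441, 3087, 21609]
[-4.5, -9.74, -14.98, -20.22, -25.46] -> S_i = -4.50 + -5.24*i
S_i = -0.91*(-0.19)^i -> [-0.91, 0.17, -0.03, 0.01, -0.0]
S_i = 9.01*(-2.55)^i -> [9.01, -22.98, 58.59, -149.4, 380.97]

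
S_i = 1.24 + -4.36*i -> [1.24, -3.12, -7.48, -11.84, -16.2]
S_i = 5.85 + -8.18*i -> [5.85, -2.33, -10.51, -18.69, -26.87]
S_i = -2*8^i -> [-2, -16, -128, -1024, -8192]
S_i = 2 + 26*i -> [2, 28, 54, 80, 106]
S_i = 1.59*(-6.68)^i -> [1.59, -10.62, 70.95, -473.94, 3165.94]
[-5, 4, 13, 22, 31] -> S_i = -5 + 9*i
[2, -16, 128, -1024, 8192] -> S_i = 2*-8^i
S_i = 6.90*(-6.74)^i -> [6.9, -46.51, 313.45, -2112.66, 14239.3]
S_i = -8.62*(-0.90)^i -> [-8.62, 7.76, -6.98, 6.28, -5.66]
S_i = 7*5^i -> [7, 35, 175, 875, 4375]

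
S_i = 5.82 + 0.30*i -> [5.82, 6.12, 6.42, 6.72, 7.02]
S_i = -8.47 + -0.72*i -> [-8.47, -9.19, -9.91, -10.63, -11.35]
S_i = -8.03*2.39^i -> [-8.03, -19.19, -45.87, -109.62, -262.0]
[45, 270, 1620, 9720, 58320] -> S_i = 45*6^i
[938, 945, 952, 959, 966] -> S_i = 938 + 7*i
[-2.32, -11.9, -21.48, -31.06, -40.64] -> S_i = -2.32 + -9.58*i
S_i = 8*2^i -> [8, 16, 32, 64, 128]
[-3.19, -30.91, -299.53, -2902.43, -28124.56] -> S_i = -3.19*9.69^i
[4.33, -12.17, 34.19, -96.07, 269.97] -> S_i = 4.33*(-2.81)^i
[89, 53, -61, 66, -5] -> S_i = Random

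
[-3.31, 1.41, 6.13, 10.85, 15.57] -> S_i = -3.31 + 4.72*i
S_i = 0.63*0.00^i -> [0.63, 0.0, 0.0, 0.0, 0.0]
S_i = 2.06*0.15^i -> [2.06, 0.31, 0.05, 0.01, 0.0]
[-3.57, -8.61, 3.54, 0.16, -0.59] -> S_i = Random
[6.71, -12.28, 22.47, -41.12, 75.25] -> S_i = 6.71*(-1.83)^i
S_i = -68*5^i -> [-68, -340, -1700, -8500, -42500]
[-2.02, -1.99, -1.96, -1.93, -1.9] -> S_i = -2.02 + 0.03*i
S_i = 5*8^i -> [5, 40, 320, 2560, 20480]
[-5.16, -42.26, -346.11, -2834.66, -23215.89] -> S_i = -5.16*8.19^i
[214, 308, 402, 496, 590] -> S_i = 214 + 94*i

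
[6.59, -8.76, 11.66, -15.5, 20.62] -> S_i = 6.59*(-1.33)^i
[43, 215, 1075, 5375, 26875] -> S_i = 43*5^i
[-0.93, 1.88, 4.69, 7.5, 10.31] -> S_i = -0.93 + 2.81*i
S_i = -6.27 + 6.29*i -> [-6.27, 0.02, 6.31, 12.6, 18.89]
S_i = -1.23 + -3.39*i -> [-1.23, -4.62, -8.01, -11.4, -14.79]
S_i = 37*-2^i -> [37, -74, 148, -296, 592]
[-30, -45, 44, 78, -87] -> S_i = Random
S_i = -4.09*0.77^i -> [-4.09, -3.15, -2.42, -1.87, -1.44]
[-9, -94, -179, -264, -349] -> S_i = -9 + -85*i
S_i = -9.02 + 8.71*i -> [-9.02, -0.31, 8.4, 17.11, 25.82]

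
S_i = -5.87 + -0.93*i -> [-5.87, -6.8, -7.73, -8.66, -9.59]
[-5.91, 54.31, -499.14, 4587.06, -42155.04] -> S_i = -5.91*(-9.19)^i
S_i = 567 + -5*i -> [567, 562, 557, 552, 547]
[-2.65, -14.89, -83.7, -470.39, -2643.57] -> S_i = -2.65*5.62^i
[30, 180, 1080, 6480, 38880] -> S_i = 30*6^i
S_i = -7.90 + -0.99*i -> [-7.9, -8.89, -9.88, -10.87, -11.86]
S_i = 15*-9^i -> [15, -135, 1215, -10935, 98415]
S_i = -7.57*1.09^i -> [-7.57, -8.25, -8.99, -9.8, -10.69]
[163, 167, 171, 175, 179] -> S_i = 163 + 4*i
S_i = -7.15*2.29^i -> [-7.15, -16.37, -37.5, -85.86, -196.63]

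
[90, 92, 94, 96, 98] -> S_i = 90 + 2*i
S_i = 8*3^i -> [8, 24, 72, 216, 648]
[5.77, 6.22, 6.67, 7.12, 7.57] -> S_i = 5.77 + 0.45*i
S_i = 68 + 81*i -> [68, 149, 230, 311, 392]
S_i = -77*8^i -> [-77, -616, -4928, -39424, -315392]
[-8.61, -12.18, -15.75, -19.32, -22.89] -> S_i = -8.61 + -3.57*i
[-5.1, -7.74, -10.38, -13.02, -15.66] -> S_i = -5.10 + -2.64*i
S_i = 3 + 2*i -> [3, 5, 7, 9, 11]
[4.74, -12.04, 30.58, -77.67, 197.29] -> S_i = 4.74*(-2.54)^i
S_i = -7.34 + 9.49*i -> [-7.34, 2.15, 11.64, 21.13, 30.62]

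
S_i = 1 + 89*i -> [1, 90, 179, 268, 357]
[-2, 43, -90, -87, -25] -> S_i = Random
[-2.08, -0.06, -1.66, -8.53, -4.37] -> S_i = Random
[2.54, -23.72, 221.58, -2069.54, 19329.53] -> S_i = 2.54*(-9.34)^i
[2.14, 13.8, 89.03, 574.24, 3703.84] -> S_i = 2.14*6.45^i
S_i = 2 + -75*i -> [2, -73, -148, -223, -298]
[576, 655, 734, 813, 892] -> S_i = 576 + 79*i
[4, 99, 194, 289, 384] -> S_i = 4 + 95*i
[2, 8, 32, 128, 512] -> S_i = 2*4^i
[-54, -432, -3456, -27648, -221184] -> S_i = -54*8^i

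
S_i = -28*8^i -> [-28, -224, -1792, -14336, -114688]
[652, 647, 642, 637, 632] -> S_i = 652 + -5*i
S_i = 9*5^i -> [9, 45, 225, 1125, 5625]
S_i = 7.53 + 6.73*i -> [7.53, 14.26, 20.99, 27.72, 34.45]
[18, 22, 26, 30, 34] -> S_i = 18 + 4*i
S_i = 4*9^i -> [4, 36, 324, 2916, 26244]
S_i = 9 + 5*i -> [9, 14, 19, 24, 29]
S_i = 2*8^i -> [2, 16, 128, 1024, 8192]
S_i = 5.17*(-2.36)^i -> [5.17, -12.2, 28.79, -67.96, 160.38]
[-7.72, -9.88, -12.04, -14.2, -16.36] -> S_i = -7.72 + -2.16*i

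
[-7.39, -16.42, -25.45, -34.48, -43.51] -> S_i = -7.39 + -9.03*i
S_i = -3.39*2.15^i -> [-3.39, -7.29, -15.67, -33.69, -72.44]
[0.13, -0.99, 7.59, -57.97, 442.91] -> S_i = 0.13*(-7.64)^i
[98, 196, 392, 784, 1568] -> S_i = 98*2^i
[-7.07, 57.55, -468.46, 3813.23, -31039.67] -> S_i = -7.07*(-8.14)^i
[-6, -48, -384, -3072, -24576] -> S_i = -6*8^i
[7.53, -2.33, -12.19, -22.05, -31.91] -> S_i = 7.53 + -9.86*i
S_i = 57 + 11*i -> [57, 68, 79, 90, 101]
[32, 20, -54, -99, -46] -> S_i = Random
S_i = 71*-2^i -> [71, -142, 284, -568, 1136]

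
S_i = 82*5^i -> [82, 410, 2050, 10250, 51250]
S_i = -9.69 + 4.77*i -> [-9.69, -4.92, -0.15, 4.62, 9.39]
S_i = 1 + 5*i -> [1, 6, 11, 16, 21]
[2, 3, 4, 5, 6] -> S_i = 2 + 1*i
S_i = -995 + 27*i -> [-995, -968, -941, -914, -887]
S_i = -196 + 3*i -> [-196, -193, -190, -187, -184]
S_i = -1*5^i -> [-1, -5, -25, -125, -625]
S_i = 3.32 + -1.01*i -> [3.32, 2.31, 1.3, 0.29, -0.72]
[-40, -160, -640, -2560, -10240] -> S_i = -40*4^i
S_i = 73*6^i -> [73, 438, 2628, 15768, 94608]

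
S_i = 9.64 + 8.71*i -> [9.64, 18.35, 27.06, 35.77, 44.48]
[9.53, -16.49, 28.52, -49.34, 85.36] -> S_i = 9.53*(-1.73)^i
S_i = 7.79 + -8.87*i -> [7.79, -1.08, -9.95, -18.82, -27.69]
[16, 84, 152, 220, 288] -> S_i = 16 + 68*i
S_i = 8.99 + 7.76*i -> [8.99, 16.75, 24.51, 32.27, 40.03]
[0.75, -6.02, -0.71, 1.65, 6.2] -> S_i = Random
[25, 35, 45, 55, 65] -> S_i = 25 + 10*i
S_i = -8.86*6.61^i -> [-8.86, -58.56, -387.11, -2558.81, -16913.74]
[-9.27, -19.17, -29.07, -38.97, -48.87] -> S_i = -9.27 + -9.90*i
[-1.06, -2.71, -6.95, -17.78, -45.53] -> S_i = -1.06*2.56^i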